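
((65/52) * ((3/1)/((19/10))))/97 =75/3686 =0.02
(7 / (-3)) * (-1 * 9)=21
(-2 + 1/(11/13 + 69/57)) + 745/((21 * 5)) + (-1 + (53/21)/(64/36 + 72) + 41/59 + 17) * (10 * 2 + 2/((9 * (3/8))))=164596197905/470170764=350.08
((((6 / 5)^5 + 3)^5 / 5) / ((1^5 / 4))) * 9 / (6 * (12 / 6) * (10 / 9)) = 40069230188233557890277 / 14901161193847656250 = 2689.00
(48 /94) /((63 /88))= 704 /987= 0.71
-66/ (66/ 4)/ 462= -2/ 231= -0.01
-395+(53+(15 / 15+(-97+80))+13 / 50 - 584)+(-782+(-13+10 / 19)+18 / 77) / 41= -2882518171 / 2999150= -961.11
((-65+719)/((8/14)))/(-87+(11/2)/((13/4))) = -13.42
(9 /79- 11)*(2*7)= -12040 /79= -152.41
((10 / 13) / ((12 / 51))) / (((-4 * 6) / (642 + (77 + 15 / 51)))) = -5095 / 52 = -97.98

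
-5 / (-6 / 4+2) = -10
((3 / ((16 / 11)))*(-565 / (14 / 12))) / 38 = -55935 / 2128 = -26.29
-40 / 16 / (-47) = 5 / 94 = 0.05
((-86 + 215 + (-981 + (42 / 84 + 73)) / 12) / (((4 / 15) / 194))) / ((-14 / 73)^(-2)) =30442965 / 21316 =1428.17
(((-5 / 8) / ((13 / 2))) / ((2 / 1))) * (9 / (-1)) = 45 / 104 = 0.43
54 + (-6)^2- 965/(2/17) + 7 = -16211/2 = -8105.50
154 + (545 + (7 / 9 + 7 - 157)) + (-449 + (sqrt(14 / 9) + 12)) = sqrt(14) / 3 + 1015 / 9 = 114.02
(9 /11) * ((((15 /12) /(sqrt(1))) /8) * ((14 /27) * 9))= 105 /176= 0.60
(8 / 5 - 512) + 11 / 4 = -10153 / 20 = -507.65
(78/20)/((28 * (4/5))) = 39/224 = 0.17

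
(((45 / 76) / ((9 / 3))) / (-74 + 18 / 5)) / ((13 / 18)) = -675 / 173888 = -0.00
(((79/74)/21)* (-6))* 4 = -316/259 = -1.22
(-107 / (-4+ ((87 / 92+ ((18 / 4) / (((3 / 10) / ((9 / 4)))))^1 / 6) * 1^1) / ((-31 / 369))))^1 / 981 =19688 / 14839587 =0.00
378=378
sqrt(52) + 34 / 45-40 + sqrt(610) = -1766 / 45 + 2 * sqrt(13) + sqrt(610) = -7.34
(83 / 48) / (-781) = -83 / 37488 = -0.00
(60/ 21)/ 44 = 5/ 77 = 0.06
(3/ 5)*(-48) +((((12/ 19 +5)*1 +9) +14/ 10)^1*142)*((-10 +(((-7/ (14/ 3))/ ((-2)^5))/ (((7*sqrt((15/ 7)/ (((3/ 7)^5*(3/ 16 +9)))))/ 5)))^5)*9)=-204912.38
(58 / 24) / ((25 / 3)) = 29 / 100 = 0.29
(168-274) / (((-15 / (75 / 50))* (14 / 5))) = 53 / 14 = 3.79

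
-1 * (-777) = 777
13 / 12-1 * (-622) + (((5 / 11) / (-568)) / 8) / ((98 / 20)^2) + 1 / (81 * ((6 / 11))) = 4542880966741 / 7290703728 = 623.11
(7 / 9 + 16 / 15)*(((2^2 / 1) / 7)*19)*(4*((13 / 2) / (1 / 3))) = 164008 / 105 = 1561.98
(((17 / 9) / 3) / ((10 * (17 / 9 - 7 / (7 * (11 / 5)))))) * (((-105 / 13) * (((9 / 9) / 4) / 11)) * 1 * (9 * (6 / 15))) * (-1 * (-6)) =-3213 / 18460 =-0.17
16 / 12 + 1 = 7 / 3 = 2.33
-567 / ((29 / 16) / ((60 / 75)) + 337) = -36288 / 21713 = -1.67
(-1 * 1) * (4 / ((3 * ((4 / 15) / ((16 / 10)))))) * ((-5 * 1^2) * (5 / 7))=200 / 7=28.57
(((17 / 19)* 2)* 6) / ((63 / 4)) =272 / 399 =0.68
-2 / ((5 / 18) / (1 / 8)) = -9 / 10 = -0.90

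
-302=-302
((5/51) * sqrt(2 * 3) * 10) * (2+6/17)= 2000 * sqrt(6)/867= 5.65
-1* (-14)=14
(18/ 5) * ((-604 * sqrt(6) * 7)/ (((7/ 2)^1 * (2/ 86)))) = -934992 * sqrt(6)/ 5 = -458050.66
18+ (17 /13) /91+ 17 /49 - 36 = -146066 /8281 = -17.64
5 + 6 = 11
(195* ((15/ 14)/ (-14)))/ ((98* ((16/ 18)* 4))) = -26325/ 614656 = -0.04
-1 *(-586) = 586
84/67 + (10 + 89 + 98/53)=362567/3551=102.10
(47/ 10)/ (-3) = -47/ 30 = -1.57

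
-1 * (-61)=61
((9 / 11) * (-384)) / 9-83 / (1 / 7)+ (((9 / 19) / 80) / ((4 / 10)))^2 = -2504472709 / 4066304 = -615.91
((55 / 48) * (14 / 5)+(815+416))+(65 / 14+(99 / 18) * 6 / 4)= 209513 / 168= 1247.10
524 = 524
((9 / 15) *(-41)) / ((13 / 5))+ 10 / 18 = -1042 / 117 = -8.91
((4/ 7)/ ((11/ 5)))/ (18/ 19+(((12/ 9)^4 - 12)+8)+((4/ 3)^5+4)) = 46170/ 1479247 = 0.03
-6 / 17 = -0.35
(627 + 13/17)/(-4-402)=-184/119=-1.55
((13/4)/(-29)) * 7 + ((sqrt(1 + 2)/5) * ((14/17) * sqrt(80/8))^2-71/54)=-6575/3132 + 392 * sqrt(3)/289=0.25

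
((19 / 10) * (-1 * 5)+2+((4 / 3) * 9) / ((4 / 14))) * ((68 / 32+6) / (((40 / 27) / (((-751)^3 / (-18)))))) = 1139812744941 / 256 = 4452393534.93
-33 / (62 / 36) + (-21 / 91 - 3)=-9024 / 403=-22.39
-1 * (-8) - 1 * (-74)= 82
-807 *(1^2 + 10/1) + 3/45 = -8876.93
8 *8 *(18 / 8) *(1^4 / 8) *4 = 72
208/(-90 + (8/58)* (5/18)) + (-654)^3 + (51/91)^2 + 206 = -6798667760845561/24304735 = -279726060.00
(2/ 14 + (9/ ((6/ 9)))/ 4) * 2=197/ 28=7.04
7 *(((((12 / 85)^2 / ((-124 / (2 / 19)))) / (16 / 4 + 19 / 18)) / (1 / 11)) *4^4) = -3649536 / 55321825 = -0.07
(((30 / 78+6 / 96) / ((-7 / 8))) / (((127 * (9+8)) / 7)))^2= 8649 / 3151025956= 0.00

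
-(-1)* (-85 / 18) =-85 / 18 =-4.72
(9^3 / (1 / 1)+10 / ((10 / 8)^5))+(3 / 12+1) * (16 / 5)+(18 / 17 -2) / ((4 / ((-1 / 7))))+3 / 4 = 219275473 / 297500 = 737.06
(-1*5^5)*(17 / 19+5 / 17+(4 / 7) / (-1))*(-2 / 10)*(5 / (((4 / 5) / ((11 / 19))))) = 59984375 / 42959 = 1396.32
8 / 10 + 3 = 19 / 5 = 3.80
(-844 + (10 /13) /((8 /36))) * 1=-10927 /13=-840.54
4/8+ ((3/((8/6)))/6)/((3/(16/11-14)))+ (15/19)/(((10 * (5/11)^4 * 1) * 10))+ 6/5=206882/653125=0.32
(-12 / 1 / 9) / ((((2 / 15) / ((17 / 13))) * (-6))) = 85 / 39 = 2.18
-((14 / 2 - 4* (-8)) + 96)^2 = -18225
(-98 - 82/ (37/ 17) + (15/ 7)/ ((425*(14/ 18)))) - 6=-21831931/ 154105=-141.67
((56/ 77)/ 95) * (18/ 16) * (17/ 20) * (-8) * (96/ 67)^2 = -2820096/ 23455025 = -0.12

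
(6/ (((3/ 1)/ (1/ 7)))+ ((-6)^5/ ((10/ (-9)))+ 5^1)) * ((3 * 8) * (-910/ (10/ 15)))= -229440744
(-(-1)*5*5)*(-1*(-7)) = 175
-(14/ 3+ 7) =-35/ 3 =-11.67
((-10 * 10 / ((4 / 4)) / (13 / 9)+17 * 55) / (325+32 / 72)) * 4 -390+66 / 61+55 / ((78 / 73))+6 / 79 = -359712448175 / 1100958378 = -326.73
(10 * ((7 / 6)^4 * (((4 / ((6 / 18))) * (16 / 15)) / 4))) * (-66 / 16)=-26411 / 108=-244.55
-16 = -16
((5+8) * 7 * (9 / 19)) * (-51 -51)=-4396.74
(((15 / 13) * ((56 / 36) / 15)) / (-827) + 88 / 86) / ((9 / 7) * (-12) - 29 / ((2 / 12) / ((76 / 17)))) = -0.00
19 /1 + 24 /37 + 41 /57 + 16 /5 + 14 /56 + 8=1342081 /42180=31.82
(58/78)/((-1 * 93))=-29/3627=-0.01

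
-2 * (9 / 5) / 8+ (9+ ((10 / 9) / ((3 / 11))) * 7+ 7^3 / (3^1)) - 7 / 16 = 326083 / 2160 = 150.96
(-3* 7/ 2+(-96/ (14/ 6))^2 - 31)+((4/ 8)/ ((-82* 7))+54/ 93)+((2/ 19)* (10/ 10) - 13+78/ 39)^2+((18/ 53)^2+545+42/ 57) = 585149696764901/ 252615830684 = 2316.36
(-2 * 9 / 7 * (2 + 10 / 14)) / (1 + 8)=-38 / 49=-0.78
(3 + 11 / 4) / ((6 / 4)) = 23 / 6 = 3.83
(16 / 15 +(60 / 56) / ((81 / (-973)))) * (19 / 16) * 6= -60553 / 720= -84.10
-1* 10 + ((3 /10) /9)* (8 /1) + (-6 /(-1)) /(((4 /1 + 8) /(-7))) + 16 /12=-119 /10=-11.90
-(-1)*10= 10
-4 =-4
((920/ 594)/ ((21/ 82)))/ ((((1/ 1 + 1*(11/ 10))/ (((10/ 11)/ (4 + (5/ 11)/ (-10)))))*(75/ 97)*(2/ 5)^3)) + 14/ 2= 696649979/ 34184997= 20.38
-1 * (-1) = 1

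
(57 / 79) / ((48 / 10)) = 95 / 632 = 0.15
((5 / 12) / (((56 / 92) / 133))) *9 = 819.38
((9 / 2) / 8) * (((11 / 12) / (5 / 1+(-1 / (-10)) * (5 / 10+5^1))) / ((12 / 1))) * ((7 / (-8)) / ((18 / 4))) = -385 / 255744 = -0.00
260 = 260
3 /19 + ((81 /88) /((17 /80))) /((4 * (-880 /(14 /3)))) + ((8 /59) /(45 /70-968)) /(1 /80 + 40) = 22122583873135 /145401120858576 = 0.15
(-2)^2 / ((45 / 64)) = 256 / 45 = 5.69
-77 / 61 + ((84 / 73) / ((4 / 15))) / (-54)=-1.34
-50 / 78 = -25 / 39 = -0.64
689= 689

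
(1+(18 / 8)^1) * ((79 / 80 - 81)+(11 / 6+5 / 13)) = -242719 / 960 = -252.83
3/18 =1/6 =0.17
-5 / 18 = -0.28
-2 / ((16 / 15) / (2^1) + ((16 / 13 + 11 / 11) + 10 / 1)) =-390 / 2489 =-0.16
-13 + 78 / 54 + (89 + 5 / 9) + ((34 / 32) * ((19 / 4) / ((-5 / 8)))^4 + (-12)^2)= 2354207 / 625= 3766.73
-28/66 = -14/33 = -0.42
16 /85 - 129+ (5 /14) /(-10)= -128.85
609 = 609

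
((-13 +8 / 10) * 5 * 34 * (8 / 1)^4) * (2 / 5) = -16990208 / 5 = -3398041.60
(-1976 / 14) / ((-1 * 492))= 247 / 861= 0.29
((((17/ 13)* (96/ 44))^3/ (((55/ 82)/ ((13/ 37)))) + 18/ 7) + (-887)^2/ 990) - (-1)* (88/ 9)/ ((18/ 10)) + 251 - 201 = 864.89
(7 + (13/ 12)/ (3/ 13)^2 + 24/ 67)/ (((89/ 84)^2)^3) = 651992882881536/ 33297746494387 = 19.58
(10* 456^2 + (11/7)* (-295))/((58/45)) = 654852375/406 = 1612936.88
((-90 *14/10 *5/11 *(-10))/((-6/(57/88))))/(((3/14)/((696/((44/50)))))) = -303738750/1331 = -228203.42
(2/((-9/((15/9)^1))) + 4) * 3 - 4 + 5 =107/9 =11.89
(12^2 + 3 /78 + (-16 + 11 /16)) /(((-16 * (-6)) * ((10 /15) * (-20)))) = -5355 /53248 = -0.10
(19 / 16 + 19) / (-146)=-323 / 2336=-0.14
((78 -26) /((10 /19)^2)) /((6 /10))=4693 /15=312.87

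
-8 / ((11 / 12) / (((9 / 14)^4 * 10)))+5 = -261605 / 26411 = -9.91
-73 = -73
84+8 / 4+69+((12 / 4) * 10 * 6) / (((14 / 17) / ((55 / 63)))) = 16945 / 49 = 345.82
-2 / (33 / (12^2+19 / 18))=-2611 / 297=-8.79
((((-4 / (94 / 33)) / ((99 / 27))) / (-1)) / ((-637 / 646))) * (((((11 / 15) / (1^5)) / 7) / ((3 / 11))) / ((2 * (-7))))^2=-4729043 / 16173796275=-0.00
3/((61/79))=237/61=3.89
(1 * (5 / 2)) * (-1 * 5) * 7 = -175 / 2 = -87.50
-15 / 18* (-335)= 1675 / 6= 279.17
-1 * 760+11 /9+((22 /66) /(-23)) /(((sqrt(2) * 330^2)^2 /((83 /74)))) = -91892733162120083 /121106252520000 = -758.78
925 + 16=941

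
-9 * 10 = -90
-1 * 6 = -6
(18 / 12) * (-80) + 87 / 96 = -3811 / 32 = -119.09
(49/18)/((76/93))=1519/456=3.33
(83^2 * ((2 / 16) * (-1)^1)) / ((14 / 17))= -117113 / 112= -1045.65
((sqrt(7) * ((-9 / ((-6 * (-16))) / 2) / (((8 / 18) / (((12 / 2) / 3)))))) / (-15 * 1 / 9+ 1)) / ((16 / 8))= 81 * sqrt(7) / 512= 0.42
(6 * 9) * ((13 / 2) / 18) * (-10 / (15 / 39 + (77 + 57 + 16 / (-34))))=-2873 / 1973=-1.46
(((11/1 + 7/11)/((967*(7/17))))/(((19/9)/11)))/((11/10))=195840/1414721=0.14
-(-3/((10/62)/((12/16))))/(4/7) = 1953/80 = 24.41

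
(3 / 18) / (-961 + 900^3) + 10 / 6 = 2429996797 / 1457998078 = 1.67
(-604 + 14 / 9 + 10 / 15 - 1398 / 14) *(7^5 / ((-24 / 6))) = 106131403 / 36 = 2948094.53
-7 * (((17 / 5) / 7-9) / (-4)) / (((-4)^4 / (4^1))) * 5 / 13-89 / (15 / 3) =-148841 / 8320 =-17.89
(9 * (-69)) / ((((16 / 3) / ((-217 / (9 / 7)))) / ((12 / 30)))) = 314433 / 40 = 7860.82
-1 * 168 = -168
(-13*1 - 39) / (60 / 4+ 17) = -1.62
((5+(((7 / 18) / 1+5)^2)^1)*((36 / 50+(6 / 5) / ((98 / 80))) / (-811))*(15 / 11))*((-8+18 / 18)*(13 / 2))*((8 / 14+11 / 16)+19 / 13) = 15158996543 / 1258931520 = 12.04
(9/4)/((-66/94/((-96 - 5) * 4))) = 14241/11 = 1294.64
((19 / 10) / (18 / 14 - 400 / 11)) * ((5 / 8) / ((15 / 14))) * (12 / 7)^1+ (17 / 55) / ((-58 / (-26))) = 0.08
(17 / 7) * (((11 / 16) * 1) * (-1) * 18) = -1683 / 56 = -30.05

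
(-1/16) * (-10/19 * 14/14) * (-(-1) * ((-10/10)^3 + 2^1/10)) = -1/38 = -0.03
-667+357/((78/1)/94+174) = -1821320/2739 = -664.96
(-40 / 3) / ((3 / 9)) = -40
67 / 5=13.40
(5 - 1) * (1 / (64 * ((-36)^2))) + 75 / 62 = 777631 / 642816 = 1.21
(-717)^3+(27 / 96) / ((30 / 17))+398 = -117952452749 / 320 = -368601414.84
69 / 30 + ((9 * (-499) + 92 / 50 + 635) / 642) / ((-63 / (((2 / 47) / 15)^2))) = 128433787949 / 55840758750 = 2.30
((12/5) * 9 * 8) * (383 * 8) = 2647296/5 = 529459.20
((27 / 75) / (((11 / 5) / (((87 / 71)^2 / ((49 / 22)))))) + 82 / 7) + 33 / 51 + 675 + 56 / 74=534645636258 / 776843305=688.23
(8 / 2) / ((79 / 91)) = 364 / 79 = 4.61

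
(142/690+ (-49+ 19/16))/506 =-262789/2793120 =-0.09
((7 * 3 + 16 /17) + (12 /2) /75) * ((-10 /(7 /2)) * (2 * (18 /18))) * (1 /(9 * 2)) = -5348 /765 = -6.99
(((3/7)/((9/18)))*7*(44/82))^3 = 2299968/68921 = 33.37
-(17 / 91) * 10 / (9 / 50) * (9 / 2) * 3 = -12750 / 91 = -140.11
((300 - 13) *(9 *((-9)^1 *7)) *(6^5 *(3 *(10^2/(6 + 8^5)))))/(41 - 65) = 1129804200/2341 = 482616.06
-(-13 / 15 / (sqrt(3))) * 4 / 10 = 26 * sqrt(3) / 225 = 0.20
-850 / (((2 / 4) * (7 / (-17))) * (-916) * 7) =-7225 / 11221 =-0.64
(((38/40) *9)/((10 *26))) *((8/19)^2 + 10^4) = 2030661/6175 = 328.85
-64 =-64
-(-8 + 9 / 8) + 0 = 55 / 8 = 6.88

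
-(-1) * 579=579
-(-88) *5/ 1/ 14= 220/ 7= 31.43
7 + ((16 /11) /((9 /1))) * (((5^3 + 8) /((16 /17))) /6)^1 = 10.81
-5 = -5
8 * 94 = 752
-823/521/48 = -823/25008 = -0.03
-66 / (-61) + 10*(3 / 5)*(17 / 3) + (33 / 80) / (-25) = 4277987 / 122000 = 35.07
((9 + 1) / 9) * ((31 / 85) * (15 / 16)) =155 / 408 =0.38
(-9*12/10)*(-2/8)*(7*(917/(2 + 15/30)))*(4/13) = 693252/325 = 2133.08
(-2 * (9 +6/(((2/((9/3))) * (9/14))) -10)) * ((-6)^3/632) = 702/79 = 8.89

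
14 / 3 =4.67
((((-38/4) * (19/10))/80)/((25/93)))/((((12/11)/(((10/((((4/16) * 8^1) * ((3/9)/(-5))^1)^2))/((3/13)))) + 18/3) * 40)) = -4800939/1372902400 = -0.00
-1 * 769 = -769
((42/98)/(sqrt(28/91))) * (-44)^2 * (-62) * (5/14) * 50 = -22506000 * sqrt(13)/49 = -1656051.78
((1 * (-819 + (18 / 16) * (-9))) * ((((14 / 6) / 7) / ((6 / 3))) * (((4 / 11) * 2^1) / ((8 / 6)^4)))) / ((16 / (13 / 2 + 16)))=-732645 / 16384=-44.72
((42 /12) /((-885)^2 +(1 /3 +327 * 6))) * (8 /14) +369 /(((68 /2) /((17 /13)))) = 14.19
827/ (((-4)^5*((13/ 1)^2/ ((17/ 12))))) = -14059/ 2076672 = -0.01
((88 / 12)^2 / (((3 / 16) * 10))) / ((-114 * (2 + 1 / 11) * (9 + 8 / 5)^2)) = -106480 / 99430173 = -0.00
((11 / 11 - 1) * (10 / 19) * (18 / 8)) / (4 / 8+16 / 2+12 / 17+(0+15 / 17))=0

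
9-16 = -7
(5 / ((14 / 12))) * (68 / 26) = 1020 / 91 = 11.21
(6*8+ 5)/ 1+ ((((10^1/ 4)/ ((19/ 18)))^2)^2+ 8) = 12050206/ 130321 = 92.47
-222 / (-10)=22.20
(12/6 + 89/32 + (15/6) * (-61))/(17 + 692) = -4727/22688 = -0.21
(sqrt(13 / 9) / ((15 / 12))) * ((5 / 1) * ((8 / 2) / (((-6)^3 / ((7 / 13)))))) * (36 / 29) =-56 * sqrt(13) / 3393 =-0.06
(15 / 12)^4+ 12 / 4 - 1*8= -655 / 256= -2.56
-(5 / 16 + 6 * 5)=-485 / 16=-30.31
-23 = -23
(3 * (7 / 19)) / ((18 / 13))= 91 / 114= 0.80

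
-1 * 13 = -13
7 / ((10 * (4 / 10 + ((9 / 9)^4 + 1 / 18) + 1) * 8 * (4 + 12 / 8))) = 63 / 9724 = 0.01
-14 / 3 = -4.67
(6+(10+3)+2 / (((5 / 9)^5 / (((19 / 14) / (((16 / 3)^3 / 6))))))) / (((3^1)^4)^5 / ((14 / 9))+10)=942076411 / 100419391196800000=0.00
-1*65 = -65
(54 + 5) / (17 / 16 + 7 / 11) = 10384 / 299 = 34.73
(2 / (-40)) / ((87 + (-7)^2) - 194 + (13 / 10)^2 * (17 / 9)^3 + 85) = -3645 / 2798597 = -0.00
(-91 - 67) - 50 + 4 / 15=-3116 / 15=-207.73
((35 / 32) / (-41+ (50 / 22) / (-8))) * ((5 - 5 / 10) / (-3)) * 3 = 165 / 1384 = 0.12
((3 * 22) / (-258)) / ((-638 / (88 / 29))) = 44 / 36163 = 0.00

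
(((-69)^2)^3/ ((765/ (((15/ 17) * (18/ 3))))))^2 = 46585319691109245650244/ 83521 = 557767743335319807.60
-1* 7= -7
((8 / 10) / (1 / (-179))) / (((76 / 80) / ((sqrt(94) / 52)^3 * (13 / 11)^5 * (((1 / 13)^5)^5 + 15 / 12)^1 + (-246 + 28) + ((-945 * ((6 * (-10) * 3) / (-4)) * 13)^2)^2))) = -14078944957961520269375040.00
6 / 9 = 0.67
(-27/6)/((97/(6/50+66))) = -14877/4850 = -3.07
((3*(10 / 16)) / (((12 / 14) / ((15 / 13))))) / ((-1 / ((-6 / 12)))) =525 / 416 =1.26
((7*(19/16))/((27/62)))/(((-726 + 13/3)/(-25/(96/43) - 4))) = 6015457/14964480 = 0.40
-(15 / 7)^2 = -225 / 49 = -4.59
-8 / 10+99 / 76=191 / 380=0.50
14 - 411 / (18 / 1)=-53 / 6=-8.83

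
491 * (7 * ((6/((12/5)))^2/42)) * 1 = 12275/24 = 511.46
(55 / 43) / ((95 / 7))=77 / 817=0.09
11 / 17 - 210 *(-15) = 3150.65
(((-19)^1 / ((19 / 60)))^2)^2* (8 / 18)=5760000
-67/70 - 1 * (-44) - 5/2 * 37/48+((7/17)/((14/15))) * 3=2424133/57120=42.44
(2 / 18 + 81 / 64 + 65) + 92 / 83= 3226331 / 47808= 67.49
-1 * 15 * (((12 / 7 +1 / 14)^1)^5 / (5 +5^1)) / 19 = -29296875 / 20437312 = -1.43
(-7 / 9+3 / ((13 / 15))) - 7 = -505 / 117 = -4.32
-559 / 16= -34.94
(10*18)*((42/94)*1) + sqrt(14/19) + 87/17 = 86.40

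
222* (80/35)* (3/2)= 5328/7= 761.14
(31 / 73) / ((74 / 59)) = 0.34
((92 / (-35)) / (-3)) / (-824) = -23 / 21630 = -0.00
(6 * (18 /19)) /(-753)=-36 /4769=-0.01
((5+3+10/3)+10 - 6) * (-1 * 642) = -9844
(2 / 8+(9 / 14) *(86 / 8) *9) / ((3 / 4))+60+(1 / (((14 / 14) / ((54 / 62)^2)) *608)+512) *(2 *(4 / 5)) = 1476184783 / 1533756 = 962.46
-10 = -10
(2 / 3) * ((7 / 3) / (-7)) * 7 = -14 / 9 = -1.56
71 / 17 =4.18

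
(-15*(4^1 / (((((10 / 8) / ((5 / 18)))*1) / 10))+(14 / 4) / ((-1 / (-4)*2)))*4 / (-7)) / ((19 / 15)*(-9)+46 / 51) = -12.97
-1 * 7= -7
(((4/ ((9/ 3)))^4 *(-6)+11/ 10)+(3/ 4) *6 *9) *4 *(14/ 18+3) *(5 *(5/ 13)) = 2078080/ 3159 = 657.83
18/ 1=18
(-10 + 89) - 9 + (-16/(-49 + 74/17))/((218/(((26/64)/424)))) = 9821824541/140311776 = 70.00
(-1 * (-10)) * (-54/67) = -540/67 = -8.06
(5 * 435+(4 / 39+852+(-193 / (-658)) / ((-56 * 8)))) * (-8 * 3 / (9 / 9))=-34801307161 / 479024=-72650.45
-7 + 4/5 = -31/5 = -6.20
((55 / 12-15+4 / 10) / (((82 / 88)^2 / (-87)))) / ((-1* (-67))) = 8435636 / 563135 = 14.98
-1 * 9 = -9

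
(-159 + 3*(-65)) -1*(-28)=-326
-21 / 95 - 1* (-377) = 35794 / 95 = 376.78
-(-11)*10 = 110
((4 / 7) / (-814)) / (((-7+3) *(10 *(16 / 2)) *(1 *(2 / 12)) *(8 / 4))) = 3 / 455840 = 0.00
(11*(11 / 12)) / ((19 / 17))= 2057 / 228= 9.02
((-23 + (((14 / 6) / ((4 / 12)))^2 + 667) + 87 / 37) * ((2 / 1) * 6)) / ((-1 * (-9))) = 34304 / 37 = 927.14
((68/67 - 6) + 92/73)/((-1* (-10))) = -9109/24455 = -0.37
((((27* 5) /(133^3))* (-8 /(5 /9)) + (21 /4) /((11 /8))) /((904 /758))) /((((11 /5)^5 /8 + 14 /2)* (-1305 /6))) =-1075895725000 /982723278493341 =-0.00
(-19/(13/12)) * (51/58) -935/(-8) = 305983/3016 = 101.45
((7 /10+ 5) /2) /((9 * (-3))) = -19 /180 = -0.11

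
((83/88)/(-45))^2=6889/15681600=0.00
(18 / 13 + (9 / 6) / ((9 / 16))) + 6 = 392 / 39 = 10.05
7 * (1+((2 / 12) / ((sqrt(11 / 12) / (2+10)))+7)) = 28 * sqrt(33) / 11+56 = 70.62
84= 84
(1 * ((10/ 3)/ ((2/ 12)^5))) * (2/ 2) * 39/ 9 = 112320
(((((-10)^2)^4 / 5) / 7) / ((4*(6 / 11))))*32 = 880000000 / 21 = 41904761.90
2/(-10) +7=34/5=6.80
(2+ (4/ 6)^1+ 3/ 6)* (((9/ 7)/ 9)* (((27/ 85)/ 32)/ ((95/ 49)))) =63/ 27200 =0.00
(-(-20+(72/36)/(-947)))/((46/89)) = 842919/21781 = 38.70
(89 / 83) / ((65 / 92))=8188 / 5395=1.52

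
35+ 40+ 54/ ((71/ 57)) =8403/ 71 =118.35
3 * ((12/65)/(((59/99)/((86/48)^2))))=183051/61360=2.98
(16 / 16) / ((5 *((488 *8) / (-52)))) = -13 / 4880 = -0.00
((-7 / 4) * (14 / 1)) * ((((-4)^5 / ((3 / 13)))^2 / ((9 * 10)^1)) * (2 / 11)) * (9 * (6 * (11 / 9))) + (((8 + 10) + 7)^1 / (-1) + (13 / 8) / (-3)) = -69466090433 / 1080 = -64320454.10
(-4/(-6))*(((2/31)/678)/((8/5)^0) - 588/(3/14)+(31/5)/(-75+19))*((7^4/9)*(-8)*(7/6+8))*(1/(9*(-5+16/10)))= -152327336149835/130238037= -1169607.13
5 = 5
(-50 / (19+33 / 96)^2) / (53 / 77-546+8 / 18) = 35481600 / 144678911473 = 0.00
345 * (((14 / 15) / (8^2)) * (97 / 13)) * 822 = 30858.59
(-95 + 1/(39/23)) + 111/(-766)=-2824741/29874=-94.56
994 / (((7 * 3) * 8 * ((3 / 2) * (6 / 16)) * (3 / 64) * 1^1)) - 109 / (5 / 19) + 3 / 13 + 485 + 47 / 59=92017058 / 310635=296.22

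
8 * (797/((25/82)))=522832/25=20913.28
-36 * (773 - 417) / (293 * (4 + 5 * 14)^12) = -801 / 493774064054049366357248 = -0.00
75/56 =1.34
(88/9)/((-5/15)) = -88/3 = -29.33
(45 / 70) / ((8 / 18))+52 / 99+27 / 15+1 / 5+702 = 3913907 / 5544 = 705.97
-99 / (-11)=9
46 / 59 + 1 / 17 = 841 / 1003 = 0.84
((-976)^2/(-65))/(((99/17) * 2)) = -8096896/6435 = -1258.26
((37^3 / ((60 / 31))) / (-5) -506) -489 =-1868743 / 300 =-6229.14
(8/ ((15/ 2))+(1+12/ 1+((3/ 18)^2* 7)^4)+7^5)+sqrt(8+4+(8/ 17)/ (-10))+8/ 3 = 2* sqrt(21590)/ 85+141287070437/ 8398080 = 16827.19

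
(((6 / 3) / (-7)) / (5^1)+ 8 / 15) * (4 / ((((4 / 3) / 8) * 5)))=16 / 7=2.29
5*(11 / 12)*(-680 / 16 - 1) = -1595 / 8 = -199.38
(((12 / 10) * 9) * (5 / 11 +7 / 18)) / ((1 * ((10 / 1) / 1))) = 501 / 550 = 0.91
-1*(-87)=87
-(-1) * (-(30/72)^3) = -125/1728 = -0.07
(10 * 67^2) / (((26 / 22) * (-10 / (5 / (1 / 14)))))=-3456530 / 13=-265886.92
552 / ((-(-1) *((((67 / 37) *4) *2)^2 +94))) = 377844 / 207991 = 1.82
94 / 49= 1.92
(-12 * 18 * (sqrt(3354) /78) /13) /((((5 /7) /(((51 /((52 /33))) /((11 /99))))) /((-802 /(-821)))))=-765317322 * sqrt(3354) /9018685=-4914.51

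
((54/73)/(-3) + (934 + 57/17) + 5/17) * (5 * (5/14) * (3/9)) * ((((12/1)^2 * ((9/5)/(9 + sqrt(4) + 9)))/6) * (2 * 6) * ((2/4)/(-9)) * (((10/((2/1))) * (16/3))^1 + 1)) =-193110124/8687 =-22229.78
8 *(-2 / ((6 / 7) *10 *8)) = -7 / 30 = -0.23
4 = 4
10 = 10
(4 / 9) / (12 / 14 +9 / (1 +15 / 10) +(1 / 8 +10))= 1120 / 36747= 0.03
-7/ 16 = -0.44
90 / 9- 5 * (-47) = 245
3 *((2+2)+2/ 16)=99/ 8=12.38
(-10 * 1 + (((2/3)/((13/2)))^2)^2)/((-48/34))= 196640309/27761292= 7.08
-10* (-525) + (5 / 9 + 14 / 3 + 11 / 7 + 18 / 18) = 331241 / 63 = 5257.79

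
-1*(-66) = 66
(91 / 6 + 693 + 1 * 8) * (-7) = -30079 / 6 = -5013.17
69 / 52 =1.33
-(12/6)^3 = -8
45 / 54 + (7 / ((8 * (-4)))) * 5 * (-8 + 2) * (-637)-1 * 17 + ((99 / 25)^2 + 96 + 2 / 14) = -857777489 / 210000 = -4084.65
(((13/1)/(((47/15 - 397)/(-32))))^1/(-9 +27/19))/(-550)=247/974820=0.00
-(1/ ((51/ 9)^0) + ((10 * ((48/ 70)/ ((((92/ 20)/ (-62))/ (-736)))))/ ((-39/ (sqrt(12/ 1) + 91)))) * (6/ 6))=317440 * sqrt(3)/ 91 + 158719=164761.00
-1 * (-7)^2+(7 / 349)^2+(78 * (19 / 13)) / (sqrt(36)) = -3653981 / 121801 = -30.00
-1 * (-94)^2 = -8836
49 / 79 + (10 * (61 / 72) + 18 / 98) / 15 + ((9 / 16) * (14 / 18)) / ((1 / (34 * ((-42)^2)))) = 54851979221 / 2090340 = 26240.70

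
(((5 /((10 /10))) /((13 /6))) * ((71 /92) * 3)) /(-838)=-3195 /501124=-0.01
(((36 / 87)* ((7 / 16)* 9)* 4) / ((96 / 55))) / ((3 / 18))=10395 / 464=22.40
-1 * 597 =-597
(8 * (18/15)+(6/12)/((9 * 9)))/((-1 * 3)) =-7781/2430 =-3.20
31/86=0.36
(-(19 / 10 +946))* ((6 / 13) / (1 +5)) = -72.92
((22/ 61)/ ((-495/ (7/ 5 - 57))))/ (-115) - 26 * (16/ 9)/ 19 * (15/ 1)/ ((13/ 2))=-168370564/ 29989125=-5.61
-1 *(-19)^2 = -361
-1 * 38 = -38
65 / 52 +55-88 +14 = -71 / 4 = -17.75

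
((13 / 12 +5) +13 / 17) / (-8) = -1397 / 1632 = -0.86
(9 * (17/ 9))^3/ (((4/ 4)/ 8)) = 39304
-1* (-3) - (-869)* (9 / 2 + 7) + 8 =20009 / 2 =10004.50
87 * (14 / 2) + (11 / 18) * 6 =1838 / 3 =612.67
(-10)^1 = -10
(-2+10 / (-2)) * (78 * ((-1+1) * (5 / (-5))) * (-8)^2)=0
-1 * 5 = -5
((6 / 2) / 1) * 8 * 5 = 120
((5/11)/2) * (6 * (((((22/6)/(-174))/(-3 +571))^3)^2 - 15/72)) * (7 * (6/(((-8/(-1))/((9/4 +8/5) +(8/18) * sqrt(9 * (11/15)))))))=-6935341884850257904948458183421991/1207787430286847635147486610325504 - 990763126407179700706922597631713 * sqrt(165)/7473184724899869742475073401389056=-7.45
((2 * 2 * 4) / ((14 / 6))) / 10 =24 / 35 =0.69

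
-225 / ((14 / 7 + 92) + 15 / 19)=-4275 / 1801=-2.37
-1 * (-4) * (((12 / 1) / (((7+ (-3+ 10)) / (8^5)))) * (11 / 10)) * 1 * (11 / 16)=2973696 / 35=84962.74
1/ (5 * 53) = 1/ 265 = 0.00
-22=-22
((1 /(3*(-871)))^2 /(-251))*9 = -1 /190418891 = -0.00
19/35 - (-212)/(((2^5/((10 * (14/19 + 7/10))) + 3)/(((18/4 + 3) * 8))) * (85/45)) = 1094317321/849065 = 1288.85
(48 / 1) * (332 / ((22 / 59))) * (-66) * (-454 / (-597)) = -426861696 / 199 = -2145033.65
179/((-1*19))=-179/19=-9.42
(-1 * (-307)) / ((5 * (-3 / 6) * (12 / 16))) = -2456 / 15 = -163.73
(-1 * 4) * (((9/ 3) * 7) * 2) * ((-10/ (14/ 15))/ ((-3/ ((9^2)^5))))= -2092070640600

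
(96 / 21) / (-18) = -16 / 63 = -0.25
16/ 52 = 4/ 13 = 0.31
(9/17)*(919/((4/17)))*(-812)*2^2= -6716052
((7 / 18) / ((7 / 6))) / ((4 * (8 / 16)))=1 / 6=0.17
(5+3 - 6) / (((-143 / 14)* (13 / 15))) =-420 / 1859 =-0.23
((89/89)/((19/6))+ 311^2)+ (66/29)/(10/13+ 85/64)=92998104853/961495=96722.40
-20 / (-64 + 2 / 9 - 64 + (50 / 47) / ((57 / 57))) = 423 / 2680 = 0.16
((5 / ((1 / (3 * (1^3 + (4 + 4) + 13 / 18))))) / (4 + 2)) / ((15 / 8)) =350 / 27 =12.96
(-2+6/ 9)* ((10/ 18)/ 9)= -20/ 243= -0.08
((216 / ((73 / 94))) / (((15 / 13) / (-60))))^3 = -1176941414442074112 / 389017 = -3025424118848.47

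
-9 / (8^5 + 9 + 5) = -9 / 32782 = -0.00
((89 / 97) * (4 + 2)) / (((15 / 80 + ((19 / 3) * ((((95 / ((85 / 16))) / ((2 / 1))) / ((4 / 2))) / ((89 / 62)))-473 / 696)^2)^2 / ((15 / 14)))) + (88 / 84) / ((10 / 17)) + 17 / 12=260432473393305462529057384555271 / 81444606583714948058460405988740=3.20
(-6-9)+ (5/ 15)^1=-44/ 3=-14.67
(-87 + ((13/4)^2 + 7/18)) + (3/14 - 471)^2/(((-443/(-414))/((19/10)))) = 6149575527443/15629040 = 393471.10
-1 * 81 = -81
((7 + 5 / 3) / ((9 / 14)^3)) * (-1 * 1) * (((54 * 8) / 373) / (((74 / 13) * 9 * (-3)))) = 7419776 / 30182787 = 0.25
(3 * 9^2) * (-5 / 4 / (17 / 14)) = -8505 / 34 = -250.15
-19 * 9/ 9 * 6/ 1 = -114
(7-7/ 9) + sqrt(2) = sqrt(2) + 56/ 9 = 7.64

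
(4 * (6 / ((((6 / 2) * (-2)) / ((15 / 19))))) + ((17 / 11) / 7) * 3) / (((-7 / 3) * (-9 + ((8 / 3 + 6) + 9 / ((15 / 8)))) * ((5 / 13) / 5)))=2135835 / 686147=3.11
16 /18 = 8 /9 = 0.89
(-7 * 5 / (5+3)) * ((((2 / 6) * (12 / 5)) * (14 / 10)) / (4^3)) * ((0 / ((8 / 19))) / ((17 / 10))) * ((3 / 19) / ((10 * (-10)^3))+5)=0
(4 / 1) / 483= 4 / 483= 0.01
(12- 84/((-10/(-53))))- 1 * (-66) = -1836/5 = -367.20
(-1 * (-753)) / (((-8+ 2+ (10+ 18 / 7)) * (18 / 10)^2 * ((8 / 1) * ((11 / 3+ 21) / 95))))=4172875 / 245088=17.03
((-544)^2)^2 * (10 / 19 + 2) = 221249977505.68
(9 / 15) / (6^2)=1 / 60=0.02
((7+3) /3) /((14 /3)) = 5 /7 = 0.71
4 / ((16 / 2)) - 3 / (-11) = 17 / 22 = 0.77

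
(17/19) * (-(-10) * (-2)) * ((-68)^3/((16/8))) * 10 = 28133389.47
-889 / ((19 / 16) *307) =-14224 / 5833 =-2.44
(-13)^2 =169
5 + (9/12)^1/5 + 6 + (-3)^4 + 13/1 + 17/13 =27679/260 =106.46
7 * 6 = 42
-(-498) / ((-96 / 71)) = -5893 / 16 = -368.31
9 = 9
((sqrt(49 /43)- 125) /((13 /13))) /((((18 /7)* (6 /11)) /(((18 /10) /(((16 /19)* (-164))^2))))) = -694925 /82624512 + 194579* sqrt(43) /17764270080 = -0.01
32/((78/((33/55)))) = 16/65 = 0.25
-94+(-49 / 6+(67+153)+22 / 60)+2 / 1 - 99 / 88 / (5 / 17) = 931 / 8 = 116.38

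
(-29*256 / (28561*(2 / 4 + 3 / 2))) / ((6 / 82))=-152192 / 85683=-1.78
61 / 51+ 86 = 4447 / 51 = 87.20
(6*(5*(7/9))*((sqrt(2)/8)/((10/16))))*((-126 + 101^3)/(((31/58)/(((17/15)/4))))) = 3604099.36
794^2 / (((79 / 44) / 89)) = 2468787376 / 79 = 31250473.11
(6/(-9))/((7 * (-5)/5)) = 2/21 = 0.10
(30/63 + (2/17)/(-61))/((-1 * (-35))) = 10328/762195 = 0.01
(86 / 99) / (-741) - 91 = -91.00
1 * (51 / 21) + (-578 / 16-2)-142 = -9951 / 56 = -177.70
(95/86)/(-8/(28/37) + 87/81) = -3591/30874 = -0.12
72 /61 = 1.18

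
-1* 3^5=-243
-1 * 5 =-5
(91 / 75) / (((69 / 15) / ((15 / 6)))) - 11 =-1427 / 138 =-10.34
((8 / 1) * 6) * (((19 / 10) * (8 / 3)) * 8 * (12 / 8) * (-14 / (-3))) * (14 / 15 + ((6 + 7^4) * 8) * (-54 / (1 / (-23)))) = 24428710964224 / 75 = 325716146189.65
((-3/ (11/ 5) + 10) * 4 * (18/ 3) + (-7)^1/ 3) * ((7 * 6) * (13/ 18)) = 615433/ 99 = 6216.49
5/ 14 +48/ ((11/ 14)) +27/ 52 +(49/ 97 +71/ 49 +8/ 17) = 2976080771/ 46218172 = 64.39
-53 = -53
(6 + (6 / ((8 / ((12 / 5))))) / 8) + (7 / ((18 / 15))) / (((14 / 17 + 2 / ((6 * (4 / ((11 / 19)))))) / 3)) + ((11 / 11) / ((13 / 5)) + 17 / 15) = 146629741 / 5271240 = 27.82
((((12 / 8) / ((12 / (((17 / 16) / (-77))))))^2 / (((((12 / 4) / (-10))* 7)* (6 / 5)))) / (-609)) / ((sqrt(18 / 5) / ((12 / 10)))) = 1445* sqrt(10) / 3726998618112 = 0.00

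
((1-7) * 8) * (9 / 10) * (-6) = 1296 / 5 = 259.20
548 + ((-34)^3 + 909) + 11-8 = -37844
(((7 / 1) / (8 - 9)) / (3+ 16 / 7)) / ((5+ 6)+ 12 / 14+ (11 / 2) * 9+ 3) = -686 / 33337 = -0.02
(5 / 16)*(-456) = -285 / 2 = -142.50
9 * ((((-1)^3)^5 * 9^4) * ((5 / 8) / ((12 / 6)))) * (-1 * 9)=2657205 / 16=166075.31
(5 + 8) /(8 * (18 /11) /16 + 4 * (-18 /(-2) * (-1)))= -143 /387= -0.37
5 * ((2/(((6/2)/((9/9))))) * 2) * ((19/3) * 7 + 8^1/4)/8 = 695/18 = 38.61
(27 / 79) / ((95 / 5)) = 27 / 1501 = 0.02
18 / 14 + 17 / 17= 16 / 7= 2.29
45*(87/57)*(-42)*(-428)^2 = -10040315040/19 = -528437633.68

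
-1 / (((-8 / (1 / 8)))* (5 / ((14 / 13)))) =0.00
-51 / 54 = -17 / 18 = -0.94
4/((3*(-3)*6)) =-2/27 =-0.07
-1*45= -45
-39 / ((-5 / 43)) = 1677 / 5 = 335.40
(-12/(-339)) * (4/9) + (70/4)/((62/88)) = 783586/31527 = 24.85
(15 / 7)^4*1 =50625 / 2401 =21.08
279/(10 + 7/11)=341/13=26.23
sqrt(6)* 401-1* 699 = -699 +401* sqrt(6) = 283.25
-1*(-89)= 89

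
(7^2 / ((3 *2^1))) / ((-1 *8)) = -49 / 48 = -1.02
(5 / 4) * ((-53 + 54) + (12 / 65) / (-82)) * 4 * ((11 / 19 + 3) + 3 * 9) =1544879 / 10127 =152.55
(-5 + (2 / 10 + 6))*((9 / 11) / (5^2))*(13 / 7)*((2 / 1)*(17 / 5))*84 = 286416 / 6875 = 41.66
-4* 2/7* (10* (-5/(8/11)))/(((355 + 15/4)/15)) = 6600/2009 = 3.29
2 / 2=1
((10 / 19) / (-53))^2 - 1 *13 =-13182537 / 1014049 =-13.00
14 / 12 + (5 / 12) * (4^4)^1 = 647 / 6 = 107.83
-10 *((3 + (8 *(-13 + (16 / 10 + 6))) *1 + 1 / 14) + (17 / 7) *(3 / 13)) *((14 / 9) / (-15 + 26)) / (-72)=-36007 / 46332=-0.78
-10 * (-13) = 130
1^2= 1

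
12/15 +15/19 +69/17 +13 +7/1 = 41422/1615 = 25.65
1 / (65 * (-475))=-1 / 30875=-0.00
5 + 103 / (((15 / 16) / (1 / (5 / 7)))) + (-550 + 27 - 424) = -59114 / 75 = -788.19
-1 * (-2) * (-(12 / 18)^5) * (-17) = 1088 / 243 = 4.48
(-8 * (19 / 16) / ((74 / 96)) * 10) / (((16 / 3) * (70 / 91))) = -2223 / 74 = -30.04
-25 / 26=-0.96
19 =19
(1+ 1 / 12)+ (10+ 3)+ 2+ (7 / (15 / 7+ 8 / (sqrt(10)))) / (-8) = 15.90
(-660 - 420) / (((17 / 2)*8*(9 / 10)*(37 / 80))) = -24000 / 629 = -38.16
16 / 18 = 0.89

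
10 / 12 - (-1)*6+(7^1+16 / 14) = 629 / 42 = 14.98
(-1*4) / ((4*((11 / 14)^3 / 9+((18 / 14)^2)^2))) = -172872 / 481709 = -0.36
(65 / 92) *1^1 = 65 / 92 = 0.71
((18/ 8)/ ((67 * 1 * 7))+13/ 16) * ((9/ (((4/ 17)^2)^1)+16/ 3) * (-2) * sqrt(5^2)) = -247129235/ 180096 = -1372.21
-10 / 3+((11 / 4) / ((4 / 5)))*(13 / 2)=19.01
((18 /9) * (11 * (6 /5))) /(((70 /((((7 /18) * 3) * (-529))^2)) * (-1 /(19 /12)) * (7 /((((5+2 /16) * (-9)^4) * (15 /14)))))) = -1170610070.52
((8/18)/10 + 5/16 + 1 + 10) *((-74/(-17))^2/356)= 658489/1089360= 0.60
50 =50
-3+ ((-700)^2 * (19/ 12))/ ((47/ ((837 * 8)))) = 5194979859/ 47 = 110531486.36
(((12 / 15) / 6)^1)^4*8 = 128 / 50625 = 0.00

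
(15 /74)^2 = 225 /5476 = 0.04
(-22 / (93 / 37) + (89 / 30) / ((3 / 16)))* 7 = 69034 / 1395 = 49.49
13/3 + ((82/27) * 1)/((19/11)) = 3125/513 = 6.09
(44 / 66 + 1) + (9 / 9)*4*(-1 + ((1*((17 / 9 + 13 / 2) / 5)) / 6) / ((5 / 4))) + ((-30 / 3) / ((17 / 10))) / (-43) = -642301 / 493425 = -1.30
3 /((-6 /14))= -7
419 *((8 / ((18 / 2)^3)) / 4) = 838 / 729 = 1.15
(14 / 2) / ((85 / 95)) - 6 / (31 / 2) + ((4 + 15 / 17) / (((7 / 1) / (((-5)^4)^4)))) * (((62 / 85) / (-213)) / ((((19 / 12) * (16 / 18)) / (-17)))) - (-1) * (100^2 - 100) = 21907611559830392 / 4976461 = 4402247211.39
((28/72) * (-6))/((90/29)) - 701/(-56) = 88951/7560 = 11.77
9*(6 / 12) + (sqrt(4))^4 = 41 / 2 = 20.50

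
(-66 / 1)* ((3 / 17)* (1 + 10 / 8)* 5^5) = -2784375 / 34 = -81893.38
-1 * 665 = -665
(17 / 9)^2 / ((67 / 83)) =23987 / 5427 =4.42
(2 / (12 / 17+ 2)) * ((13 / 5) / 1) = 221 / 115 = 1.92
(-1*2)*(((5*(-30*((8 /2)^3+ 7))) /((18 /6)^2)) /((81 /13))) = 92300 /243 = 379.84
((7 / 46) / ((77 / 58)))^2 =841 / 64009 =0.01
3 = 3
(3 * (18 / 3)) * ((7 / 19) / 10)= 63 / 95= 0.66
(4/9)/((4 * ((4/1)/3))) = 1/12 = 0.08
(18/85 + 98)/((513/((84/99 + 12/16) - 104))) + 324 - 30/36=873631087/2877930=303.56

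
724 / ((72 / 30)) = 905 / 3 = 301.67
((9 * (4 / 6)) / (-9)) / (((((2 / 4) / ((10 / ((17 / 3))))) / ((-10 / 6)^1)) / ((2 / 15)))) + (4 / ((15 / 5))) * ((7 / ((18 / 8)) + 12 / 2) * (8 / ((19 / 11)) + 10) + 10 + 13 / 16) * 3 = 577.01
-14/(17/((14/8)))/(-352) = 49/11968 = 0.00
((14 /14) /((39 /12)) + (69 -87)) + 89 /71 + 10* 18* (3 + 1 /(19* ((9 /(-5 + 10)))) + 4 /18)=9975473 /17537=568.82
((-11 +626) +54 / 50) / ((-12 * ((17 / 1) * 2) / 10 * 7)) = -151 / 70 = -2.16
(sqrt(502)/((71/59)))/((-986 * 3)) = -59 * sqrt(502)/210018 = -0.01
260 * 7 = 1820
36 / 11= 3.27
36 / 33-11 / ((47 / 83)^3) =-67940351 / 1142053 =-59.49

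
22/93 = 0.24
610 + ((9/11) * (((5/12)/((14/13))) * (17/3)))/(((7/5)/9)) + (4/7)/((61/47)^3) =608575114017/978742072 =621.79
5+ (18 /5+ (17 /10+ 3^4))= 91.30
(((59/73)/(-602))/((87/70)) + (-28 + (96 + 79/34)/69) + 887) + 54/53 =3250112281595/3772870826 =861.44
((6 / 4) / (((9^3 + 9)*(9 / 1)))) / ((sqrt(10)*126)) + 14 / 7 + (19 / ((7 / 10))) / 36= sqrt(10) / 5579280 + 347 / 126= 2.75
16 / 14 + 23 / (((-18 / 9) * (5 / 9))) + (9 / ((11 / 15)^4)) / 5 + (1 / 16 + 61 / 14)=-10440251 / 1171280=-8.91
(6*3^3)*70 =11340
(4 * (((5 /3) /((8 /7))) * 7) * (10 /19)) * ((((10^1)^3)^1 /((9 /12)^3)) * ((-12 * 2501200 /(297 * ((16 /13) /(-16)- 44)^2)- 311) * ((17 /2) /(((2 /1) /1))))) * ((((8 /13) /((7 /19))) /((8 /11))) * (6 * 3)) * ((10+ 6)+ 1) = -19096687532770400000 /345730437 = -55235771829.86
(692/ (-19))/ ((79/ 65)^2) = -2923700/ 118579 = -24.66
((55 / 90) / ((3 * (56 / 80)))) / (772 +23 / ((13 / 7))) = 65 / 175203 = 0.00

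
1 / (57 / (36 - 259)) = -223 / 57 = -3.91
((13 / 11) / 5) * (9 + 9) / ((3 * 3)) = 0.47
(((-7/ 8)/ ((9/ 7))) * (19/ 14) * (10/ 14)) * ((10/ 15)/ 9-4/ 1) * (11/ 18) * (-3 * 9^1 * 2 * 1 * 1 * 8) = -55385/ 81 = -683.77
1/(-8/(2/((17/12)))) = -3/17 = -0.18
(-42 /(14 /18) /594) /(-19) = 1 /209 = 0.00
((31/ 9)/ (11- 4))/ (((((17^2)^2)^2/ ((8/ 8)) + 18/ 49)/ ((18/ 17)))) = 434/ 5810805948659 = 0.00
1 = 1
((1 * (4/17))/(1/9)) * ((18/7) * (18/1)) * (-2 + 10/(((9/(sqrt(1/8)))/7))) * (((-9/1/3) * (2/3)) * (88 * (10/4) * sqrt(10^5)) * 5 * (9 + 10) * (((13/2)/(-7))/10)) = -63382176000 * sqrt(10)/833 + 17606160000 * sqrt(5)/119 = 90213631.29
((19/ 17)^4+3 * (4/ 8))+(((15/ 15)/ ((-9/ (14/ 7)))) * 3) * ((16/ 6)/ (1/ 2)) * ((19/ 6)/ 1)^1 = -36978233/ 4510134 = -8.20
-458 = -458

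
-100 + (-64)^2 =3996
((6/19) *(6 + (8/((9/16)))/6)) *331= 149612/171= 874.92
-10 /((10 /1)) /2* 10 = -5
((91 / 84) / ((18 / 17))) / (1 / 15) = 1105 / 72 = 15.35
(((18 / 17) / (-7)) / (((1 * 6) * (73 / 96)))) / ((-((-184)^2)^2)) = 9 / 311165282176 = 0.00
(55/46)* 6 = 165/23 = 7.17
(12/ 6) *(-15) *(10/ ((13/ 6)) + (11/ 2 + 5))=-5895/ 13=-453.46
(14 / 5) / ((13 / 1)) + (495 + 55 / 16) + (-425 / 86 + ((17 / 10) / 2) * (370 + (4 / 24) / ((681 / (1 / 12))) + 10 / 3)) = 444596488649 / 548177760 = 811.04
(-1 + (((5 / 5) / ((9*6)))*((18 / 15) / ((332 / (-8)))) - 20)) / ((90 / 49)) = -3843413 / 336150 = -11.43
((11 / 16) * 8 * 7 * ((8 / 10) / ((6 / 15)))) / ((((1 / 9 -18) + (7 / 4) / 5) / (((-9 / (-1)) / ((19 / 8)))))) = -12960 / 779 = -16.64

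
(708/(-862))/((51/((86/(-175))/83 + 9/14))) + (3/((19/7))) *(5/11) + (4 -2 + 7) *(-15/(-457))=8005290889699/10164939983275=0.79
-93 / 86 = -1.08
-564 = -564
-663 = -663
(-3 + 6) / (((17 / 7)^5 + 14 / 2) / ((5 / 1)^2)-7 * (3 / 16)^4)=27536588800 / 33507917997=0.82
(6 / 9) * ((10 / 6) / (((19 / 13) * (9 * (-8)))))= -65 / 6156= -0.01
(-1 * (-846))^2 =715716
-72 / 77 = -0.94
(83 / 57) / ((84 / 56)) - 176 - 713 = -151853 / 171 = -888.03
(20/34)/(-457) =-10/7769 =-0.00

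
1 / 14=0.07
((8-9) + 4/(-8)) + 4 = 5/2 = 2.50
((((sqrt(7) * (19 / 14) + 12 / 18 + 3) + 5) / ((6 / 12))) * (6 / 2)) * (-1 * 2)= -104-114 * sqrt(7) / 7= -147.09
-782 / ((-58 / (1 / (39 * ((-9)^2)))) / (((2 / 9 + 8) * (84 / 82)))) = 405076 / 11268153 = 0.04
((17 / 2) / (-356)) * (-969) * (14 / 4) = 115311 / 1424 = 80.98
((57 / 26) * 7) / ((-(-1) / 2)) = 399 / 13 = 30.69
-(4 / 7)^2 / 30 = -8 / 735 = -0.01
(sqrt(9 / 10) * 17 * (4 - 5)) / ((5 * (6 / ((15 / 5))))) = -1.61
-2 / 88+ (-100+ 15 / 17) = -99.14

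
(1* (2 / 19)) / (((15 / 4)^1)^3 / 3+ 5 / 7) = 896 / 155705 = 0.01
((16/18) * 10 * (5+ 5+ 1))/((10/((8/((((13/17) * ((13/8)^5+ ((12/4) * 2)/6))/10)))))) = 3921674240/47275137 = 82.95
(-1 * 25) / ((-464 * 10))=5 / 928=0.01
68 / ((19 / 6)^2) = 2448 / 361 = 6.78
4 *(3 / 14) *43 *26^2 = 174408 / 7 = 24915.43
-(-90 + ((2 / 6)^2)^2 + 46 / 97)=703307 / 7857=89.51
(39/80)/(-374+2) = -13/9920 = -0.00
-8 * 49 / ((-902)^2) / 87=-0.00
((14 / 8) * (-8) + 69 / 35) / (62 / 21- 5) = 1263 / 215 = 5.87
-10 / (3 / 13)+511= 1403 / 3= 467.67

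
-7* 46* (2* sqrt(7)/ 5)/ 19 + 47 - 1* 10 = 37 - 644* sqrt(7)/ 95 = 19.06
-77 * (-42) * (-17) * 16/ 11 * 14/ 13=-1119552/ 13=-86119.38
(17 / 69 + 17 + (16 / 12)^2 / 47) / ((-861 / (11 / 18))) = -924869 / 75390021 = -0.01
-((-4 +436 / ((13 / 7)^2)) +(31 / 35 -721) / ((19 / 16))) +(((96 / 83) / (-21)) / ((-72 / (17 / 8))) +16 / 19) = 81406444519 / 167903190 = 484.84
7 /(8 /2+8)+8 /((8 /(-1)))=-0.42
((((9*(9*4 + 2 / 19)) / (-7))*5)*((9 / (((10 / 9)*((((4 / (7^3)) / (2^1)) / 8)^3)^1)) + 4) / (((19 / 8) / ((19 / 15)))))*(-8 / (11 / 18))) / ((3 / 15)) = 35425596110994432 / 209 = 169500459861217.38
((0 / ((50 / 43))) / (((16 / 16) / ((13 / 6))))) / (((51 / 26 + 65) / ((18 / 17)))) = 0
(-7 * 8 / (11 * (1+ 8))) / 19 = -56 / 1881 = -0.03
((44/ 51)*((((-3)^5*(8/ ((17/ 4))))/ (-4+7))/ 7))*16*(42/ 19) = -3649536/ 5491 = -664.64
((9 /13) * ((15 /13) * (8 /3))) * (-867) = -312120 /169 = -1846.86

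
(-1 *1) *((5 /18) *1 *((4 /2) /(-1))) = 5 /9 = 0.56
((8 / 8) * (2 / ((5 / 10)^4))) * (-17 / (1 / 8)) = -4352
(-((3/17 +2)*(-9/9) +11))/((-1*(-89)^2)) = 150/134657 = 0.00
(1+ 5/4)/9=1/4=0.25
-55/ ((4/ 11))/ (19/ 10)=-3025/ 38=-79.61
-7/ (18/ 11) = -4.28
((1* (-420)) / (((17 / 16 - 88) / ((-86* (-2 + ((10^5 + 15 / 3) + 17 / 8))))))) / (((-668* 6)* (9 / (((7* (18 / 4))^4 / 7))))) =301072017150135 / 1858376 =162008128.15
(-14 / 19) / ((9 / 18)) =-28 / 19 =-1.47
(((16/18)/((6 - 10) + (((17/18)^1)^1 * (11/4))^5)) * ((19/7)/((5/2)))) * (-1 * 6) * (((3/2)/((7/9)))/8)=-661741830144/54127781198855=-0.01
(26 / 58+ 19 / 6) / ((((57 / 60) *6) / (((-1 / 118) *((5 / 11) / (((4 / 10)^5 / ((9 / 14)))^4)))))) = -1093246936798095703125 / 28809674220371968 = -37947.22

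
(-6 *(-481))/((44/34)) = 24531/11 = 2230.09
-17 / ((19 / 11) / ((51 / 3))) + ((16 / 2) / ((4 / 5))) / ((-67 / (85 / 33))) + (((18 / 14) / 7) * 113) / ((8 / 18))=-996295747 / 8233764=-121.00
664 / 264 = 83 / 33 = 2.52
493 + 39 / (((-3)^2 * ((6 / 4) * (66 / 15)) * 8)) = 390521 / 792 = 493.08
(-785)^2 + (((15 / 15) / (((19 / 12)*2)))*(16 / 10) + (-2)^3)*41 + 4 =58512563 / 95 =615921.72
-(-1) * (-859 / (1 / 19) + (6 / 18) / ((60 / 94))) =-1468843 / 90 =-16320.48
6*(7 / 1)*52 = 2184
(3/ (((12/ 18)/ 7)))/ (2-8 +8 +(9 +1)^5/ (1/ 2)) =63/ 400004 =0.00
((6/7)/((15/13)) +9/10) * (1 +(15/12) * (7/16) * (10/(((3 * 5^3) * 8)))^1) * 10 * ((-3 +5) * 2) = 88481/1344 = 65.83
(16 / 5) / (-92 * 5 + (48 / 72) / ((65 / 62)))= -78 / 11197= -0.01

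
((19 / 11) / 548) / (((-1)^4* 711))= 19 / 4285908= 0.00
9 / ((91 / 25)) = 225 / 91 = 2.47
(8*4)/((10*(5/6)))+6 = 246/25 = 9.84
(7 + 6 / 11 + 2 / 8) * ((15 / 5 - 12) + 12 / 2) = -1029 / 44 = -23.39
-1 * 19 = -19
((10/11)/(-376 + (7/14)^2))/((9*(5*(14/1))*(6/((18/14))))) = -2/2430351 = -0.00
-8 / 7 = -1.14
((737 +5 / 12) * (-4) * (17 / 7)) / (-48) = 150433 / 1008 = 149.24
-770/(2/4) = -1540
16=16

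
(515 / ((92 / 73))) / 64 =37595 / 5888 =6.39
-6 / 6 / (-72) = 1 / 72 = 0.01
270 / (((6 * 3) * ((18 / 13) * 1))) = 65 / 6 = 10.83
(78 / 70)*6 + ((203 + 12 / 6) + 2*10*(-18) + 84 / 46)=-117923 / 805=-146.49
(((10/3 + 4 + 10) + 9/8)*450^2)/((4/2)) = 1868906.25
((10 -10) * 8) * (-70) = 0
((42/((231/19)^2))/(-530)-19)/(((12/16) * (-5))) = 51177184/10100475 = 5.07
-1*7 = -7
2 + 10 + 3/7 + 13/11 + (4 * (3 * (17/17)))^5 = 248845.61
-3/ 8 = -0.38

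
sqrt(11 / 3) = sqrt(33) / 3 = 1.91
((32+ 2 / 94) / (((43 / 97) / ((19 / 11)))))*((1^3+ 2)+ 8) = 64505 / 47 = 1372.45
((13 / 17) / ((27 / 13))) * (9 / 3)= 169 / 153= 1.10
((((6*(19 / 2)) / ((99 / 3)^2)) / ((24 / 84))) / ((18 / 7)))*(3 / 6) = 931 / 26136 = 0.04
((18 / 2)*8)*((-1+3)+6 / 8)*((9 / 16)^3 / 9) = 8019 / 2048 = 3.92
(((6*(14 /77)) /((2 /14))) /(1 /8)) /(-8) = -84 /11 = -7.64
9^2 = 81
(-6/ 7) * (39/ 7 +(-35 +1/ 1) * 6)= 8334/ 49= 170.08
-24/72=-1/3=-0.33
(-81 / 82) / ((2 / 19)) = -1539 / 164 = -9.38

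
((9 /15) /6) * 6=3 /5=0.60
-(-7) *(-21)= -147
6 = 6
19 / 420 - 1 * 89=-37361 / 420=-88.95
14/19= 0.74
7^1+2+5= 14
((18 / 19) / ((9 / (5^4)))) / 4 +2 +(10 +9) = 1423 / 38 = 37.45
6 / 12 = 1 / 2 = 0.50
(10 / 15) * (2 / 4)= 1 / 3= 0.33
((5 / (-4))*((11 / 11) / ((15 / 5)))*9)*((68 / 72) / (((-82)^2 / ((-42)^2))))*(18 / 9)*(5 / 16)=-62475 / 107584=-0.58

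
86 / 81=1.06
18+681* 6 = 4104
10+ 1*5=15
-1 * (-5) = 5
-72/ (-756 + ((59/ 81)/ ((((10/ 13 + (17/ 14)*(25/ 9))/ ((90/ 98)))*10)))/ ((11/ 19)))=637560/ 6694133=0.10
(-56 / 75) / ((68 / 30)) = -28 / 85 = -0.33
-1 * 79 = -79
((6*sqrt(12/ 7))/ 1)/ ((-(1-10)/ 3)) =4*sqrt(21)/ 7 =2.62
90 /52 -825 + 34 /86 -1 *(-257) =-632647 /1118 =-565.87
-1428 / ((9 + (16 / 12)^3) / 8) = -308448 / 307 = -1004.72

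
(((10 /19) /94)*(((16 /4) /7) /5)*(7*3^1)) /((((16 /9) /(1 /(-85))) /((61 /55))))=-0.00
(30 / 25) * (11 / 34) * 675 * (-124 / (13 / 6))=-3314520 / 221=-14997.83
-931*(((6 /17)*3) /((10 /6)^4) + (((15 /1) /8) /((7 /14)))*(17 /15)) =-173591467 /42500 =-4084.51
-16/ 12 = -4/ 3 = -1.33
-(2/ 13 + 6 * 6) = -470/ 13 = -36.15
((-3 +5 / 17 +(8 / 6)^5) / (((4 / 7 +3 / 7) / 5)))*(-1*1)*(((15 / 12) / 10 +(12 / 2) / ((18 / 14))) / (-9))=1791125 / 446148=4.01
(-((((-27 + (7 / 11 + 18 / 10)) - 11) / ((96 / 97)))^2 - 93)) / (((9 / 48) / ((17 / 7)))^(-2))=-102304468161 / 14323302400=-7.14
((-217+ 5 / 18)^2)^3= 3524160684288108173401 / 34012224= 103614532360133.47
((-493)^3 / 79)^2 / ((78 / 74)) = 531230791277526013 / 243399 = 2182551248269.41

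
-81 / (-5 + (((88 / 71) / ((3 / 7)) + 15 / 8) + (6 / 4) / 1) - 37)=138024 / 60889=2.27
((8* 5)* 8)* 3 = 960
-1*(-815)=815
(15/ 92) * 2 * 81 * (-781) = -948915/ 46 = -20628.59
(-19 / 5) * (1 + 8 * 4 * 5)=-3059 / 5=-611.80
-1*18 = -18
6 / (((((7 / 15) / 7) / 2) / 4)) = 720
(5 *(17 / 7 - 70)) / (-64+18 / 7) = 11 / 2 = 5.50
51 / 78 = 17 / 26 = 0.65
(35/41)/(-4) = -35/164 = -0.21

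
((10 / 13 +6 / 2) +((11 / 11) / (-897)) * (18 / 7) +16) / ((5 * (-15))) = -0.26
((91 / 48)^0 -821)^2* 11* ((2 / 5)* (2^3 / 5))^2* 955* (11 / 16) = 9945495296 / 5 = 1989099059.20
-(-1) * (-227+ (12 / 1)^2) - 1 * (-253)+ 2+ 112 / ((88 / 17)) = 2130 / 11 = 193.64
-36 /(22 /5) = -90 /11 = -8.18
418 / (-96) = -4.35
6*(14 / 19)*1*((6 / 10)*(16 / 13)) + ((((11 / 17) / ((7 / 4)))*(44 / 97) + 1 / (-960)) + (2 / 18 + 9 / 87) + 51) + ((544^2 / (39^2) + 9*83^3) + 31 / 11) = 175242817812093896951 / 34051964506560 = 5146335.03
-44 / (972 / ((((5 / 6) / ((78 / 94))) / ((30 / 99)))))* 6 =-5687 / 6318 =-0.90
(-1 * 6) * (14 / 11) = -84 / 11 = -7.64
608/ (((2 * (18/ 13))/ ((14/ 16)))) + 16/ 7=12247/ 63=194.40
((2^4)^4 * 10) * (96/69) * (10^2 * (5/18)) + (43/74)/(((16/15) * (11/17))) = 68283271389755/2695968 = 25327923.55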